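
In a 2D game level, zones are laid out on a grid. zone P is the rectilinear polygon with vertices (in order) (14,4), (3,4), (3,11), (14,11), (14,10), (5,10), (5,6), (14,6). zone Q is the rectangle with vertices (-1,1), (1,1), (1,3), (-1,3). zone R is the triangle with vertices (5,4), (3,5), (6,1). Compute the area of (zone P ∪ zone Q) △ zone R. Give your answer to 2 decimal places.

|zone P ∪ zone Q| = 45.
|(zone P ∪ zone Q) ∩ zone R| = 0.625.
|(zone P ∪ zone Q) △ zone R| = 45 + 2.5 − 1.25 = 46.25.

46.25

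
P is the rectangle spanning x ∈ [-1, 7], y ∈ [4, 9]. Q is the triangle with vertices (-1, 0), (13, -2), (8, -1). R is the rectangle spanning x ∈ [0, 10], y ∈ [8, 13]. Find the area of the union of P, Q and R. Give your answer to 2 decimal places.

By inclusion–exclusion:
Individual areas: |P| = 40, |Q| = 2, |R| = 50.
|P∩Q| = 0.
|P∩R|: x∈[0,7], y∈[8,9] → 7·1 = 7.
|Q∩R| = 0.
|P∩Q∩R| = 0.
|P ∪ Q ∪ R| = 92 − 7 + 0 = 85.00.

85.00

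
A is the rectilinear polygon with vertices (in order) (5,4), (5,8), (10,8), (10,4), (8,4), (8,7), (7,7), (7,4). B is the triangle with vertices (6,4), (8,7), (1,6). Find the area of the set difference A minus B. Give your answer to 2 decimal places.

12.52

|A| = 17, |A∩B| = 4.4786.
|A ∖ B| = |A| − |A∩B| = 17 − 4.4786 = 12.52.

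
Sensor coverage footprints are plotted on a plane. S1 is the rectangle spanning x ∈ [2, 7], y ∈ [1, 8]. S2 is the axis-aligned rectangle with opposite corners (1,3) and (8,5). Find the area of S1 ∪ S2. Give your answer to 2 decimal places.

By inclusion–exclusion:
Individual areas: |S1| = 35, |S2| = 14.
|S1∩S2|: x∈[2,7], y∈[3,5] → 5·2 = 10.
|S1 ∪ S2| = 49 − 10 = 39.00.

39.00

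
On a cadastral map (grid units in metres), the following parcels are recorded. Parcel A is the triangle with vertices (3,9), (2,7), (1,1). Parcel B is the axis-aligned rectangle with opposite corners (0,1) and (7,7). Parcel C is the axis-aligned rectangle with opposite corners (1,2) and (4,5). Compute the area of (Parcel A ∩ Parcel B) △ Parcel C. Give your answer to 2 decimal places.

9.25

|Parcel A ∩ Parcel B| = 1.5.
|(Parcel A ∩ Parcel B) ∩ Parcel C| = 0.625.
|(Parcel A ∩ Parcel B) △ Parcel C| = 1.5 + 9 − 1.25 = 9.25.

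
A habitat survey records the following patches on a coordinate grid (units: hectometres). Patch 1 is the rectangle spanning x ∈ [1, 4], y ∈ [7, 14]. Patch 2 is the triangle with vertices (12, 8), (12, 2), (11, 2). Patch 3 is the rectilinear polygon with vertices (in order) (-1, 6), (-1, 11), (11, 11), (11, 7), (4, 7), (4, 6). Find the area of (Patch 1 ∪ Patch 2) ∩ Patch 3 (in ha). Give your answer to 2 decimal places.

12.00

The region (Patch 1 ∪ Patch 2) ∩ Patch 3 is the polygon with vertices (4,7), (1,7), (1,11), (4,11).
By the shoelace formula its area is 12.00.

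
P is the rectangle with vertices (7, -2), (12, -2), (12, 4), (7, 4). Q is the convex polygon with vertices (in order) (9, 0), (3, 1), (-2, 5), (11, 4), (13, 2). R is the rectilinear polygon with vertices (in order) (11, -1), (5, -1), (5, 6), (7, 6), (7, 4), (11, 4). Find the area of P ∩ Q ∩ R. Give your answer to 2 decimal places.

The intersection is the polygon with vertices (9,0), (7,0.333), (7,4), (11,4), (11,1).
By the shoelace formula its area is 14.67.

14.67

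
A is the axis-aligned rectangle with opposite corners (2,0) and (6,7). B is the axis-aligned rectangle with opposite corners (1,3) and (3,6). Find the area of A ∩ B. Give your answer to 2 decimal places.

|A∩B|: x∈[2,3], y∈[3,6] → 1·3 = 3.

3.00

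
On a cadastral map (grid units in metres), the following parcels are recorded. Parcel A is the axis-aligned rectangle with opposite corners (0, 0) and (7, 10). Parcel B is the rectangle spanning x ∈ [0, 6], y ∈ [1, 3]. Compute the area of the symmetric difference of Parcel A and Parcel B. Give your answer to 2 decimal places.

|Parcel A∩Parcel B|: x∈[0,6], y∈[1,3] → 6·2 = 12.
|Parcel A △ Parcel B| = |Parcel A| + |Parcel B| − 2·|Parcel A∩Parcel B| = 70 + 12 − 24 = 58.00.

58.00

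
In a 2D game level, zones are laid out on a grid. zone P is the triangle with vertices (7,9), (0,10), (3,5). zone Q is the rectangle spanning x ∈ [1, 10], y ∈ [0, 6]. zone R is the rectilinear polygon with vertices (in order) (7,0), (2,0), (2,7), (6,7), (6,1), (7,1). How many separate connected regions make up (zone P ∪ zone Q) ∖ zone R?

(zone P ∪ zone Q) ∖ zone R splits into 3 disjoint pieces (area 12.8333, area 23, area 6).

3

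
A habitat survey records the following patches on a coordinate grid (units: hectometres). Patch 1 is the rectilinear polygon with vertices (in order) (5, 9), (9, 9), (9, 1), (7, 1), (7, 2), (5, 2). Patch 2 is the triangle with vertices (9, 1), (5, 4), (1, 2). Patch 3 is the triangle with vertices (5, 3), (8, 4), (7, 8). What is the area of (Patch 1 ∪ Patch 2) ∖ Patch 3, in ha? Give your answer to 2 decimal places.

29.75

|Patch 1 ∪ Patch 2| = 36.25.
|(Patch 1 ∪ Patch 2) ∩ Patch 3| = 6.5.
|(Patch 1 ∪ Patch 2) ∖ Patch 3| = 36.25 − 6.5 = 29.75.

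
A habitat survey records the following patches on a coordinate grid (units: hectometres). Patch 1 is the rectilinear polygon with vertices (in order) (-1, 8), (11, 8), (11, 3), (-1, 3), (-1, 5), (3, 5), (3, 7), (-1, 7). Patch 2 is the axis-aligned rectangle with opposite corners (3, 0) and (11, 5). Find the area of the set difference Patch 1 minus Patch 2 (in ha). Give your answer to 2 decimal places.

|Patch 1| = 52, |Patch 1∩Patch 2| = 16.
|Patch 1 ∖ Patch 2| = |Patch 1| − |Patch 1∩Patch 2| = 52 − 16 = 36.00.

36.00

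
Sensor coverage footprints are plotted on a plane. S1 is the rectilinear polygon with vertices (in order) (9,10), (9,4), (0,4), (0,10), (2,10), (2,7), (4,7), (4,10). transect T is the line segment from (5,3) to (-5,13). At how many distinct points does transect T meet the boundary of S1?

The segment meets the boundary at (0,8), (4,4).

2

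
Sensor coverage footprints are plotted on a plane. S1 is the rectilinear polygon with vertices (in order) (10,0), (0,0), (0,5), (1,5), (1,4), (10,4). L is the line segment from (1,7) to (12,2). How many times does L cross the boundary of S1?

2

The segment meets the boundary at (10,2.909), (7.6,4).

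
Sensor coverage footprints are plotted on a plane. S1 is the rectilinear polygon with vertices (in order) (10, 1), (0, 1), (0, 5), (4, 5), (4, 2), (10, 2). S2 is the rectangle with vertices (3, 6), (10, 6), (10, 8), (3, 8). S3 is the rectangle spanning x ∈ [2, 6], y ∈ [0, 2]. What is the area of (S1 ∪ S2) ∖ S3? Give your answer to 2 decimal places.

32.00

|S1 ∪ S2| = 36.
|(S1 ∪ S2) ∩ S3| = 4.
|(S1 ∪ S2) ∖ S3| = 36 − 4 = 32.00.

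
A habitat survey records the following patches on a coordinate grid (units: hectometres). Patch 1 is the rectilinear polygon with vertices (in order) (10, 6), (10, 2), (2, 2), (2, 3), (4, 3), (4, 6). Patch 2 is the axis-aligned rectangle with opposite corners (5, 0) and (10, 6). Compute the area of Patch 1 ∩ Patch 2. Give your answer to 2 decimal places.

The intersection is the polygon with vertices (10,2), (5,2), (5,6), (10,6).
By the shoelace formula its area is 20.00.

20.00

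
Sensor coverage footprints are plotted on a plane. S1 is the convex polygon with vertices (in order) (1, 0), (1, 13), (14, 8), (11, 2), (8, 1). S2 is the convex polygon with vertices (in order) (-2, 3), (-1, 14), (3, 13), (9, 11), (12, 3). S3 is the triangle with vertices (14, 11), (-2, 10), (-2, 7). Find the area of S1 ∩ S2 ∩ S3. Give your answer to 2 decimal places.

The intersection is the polygon with vertices (9.273,9.818), (1,7.75), (1,10.188), (7.29,10.581).
By the shoelace formula its area is 12.87.

12.87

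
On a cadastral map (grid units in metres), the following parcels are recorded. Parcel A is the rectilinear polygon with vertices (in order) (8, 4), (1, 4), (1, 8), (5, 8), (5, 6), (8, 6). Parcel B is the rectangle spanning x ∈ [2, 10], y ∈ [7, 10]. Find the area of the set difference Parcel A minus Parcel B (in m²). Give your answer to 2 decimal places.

19.00

|Parcel A| = 22, |Parcel A∩Parcel B| = 3.
|Parcel A ∖ Parcel B| = |Parcel A| − |Parcel A∩Parcel B| = 22 − 3 = 19.00.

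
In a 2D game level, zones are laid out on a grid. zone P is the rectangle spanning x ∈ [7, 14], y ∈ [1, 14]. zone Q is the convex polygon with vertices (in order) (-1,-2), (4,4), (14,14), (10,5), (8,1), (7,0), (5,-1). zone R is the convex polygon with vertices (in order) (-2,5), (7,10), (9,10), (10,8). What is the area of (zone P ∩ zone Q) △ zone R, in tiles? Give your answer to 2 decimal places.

43.00

|zone P ∩ zone Q| = 28.5.
|(zone P ∩ zone Q) ∩ zone R| = 2.
|(zone P ∩ zone Q) △ zone R| = 28.5 + 18.5 − 4 = 43.00.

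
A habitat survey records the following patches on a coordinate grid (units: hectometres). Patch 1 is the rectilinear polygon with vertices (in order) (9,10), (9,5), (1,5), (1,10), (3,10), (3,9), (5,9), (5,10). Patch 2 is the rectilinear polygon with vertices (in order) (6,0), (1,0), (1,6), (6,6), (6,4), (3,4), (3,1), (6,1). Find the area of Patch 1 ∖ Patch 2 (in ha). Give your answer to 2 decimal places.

|Patch 1| = 38, |Patch 1∩Patch 2| = 5.
|Patch 1 ∖ Patch 2| = |Patch 1| − |Patch 1∩Patch 2| = 38 − 5 = 33.00.

33.00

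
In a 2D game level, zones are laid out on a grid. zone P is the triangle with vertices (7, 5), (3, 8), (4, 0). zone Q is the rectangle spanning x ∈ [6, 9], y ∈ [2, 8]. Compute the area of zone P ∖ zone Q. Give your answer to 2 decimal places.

13.29

|zone P| = 14.5, |zone P∩zone Q| = 1.2083.
|zone P ∖ zone Q| = |zone P| − |zone P∩zone Q| = 14.5 − 1.2083 = 13.29.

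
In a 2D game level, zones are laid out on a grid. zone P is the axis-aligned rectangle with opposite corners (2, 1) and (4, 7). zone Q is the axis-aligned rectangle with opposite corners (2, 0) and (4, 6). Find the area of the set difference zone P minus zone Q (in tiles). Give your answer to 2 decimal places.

|zone P∩zone Q|: x∈[2,4], y∈[1,6] → 2·5 = 10.
|zone P| = 12.
|zone P ∖ zone Q| = |zone P| − |zone P∩zone Q| = 12 − 10 = 2.00.

2.00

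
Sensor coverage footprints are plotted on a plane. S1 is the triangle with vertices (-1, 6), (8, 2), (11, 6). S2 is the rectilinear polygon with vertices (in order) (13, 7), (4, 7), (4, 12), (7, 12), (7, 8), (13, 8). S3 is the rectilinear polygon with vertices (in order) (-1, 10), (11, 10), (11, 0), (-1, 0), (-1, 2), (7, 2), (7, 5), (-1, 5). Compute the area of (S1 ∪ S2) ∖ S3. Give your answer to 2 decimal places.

15.35

|S1 ∪ S2| = 45.
|(S1 ∪ S2) ∩ S3| = 29.6528.
|(S1 ∪ S2) ∖ S3| = 45 − 29.6528 = 15.35.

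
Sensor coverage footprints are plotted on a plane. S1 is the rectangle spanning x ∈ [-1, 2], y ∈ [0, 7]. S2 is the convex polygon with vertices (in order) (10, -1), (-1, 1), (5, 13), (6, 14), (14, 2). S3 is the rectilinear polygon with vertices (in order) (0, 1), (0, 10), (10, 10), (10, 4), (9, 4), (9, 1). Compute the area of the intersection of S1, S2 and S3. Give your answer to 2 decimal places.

The intersection is the polygon with vertices (2,7), (2,1), (0,1), (0,3).
By the shoelace formula its area is 8.00.

8.00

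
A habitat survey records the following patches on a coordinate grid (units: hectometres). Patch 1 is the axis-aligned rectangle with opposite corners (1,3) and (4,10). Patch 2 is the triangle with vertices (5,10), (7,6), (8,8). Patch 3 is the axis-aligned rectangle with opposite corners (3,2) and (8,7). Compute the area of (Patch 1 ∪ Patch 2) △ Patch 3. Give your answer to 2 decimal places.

41.00

|Patch 1 ∪ Patch 2| = 25.
|(Patch 1 ∪ Patch 2) ∩ Patch 3| = 4.5.
|(Patch 1 ∪ Patch 2) △ Patch 3| = 25 + 25 − 9 = 41.00.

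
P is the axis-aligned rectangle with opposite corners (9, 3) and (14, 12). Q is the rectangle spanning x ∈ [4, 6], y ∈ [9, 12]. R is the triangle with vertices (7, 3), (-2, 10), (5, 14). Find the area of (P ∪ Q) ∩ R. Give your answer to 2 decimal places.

The region (P ∪ Q) ∩ R is the polygon with vertices (4,9), (4,12), (5.364,12), (5.909,9).
By the shoelace formula its area is 4.91.

4.91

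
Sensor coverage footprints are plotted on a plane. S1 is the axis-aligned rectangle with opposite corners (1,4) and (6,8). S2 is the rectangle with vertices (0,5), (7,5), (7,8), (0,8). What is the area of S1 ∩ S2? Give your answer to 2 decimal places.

|S1∩S2|: x∈[1,6], y∈[5,8] → 5·3 = 15.

15.00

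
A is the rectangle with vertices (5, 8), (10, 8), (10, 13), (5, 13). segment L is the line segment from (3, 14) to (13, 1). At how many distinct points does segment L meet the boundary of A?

The segment meets the boundary at (7.615,8), (5,11.4).

2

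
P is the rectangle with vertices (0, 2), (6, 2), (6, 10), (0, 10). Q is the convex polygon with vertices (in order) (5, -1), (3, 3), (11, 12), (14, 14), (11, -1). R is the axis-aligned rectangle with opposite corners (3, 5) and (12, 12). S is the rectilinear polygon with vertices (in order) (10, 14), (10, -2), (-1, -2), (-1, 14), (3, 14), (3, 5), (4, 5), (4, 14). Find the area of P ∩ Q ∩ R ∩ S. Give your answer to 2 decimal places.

0.84

The intersection is the polygon with vertices (6,5), (4.778,5), (6,6.375).
By the shoelace formula its area is 0.84.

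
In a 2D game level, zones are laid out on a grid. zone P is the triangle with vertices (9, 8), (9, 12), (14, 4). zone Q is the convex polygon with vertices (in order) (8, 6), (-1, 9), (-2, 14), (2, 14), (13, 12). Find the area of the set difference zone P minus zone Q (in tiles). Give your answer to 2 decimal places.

6.05

|zone P| = 10, |zone P∩zone Q| = 3.9543.
|zone P ∖ zone Q| = |zone P| − |zone P∩zone Q| = 10 − 3.9543 = 6.05.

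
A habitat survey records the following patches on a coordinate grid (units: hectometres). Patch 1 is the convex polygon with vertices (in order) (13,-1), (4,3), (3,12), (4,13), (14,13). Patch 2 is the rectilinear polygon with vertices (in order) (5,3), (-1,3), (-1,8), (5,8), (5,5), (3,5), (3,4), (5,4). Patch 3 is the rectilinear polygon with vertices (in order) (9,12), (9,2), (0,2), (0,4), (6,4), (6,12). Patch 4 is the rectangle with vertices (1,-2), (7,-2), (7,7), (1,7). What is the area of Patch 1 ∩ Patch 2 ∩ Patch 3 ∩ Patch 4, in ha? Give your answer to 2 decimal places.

The intersection is the polygon with vertices (5,3), (4,3), (3.889,4), (5,4).
By the shoelace formula its area is 1.06.

1.06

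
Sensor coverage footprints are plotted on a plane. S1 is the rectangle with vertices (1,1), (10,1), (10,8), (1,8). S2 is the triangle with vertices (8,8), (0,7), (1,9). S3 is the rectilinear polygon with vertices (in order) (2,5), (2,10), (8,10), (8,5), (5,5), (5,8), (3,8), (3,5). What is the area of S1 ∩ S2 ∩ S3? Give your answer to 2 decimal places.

1.25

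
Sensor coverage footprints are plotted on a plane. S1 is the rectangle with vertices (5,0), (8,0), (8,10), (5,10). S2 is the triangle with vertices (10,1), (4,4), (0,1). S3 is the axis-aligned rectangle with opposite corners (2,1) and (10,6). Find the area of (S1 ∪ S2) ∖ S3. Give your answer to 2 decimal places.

|S1 ∪ S2| = 39.75.
|(S1 ∪ S2) ∩ S3| = 23.25.
|(S1 ∪ S2) ∖ S3| = 39.75 − 23.25 = 16.50.

16.50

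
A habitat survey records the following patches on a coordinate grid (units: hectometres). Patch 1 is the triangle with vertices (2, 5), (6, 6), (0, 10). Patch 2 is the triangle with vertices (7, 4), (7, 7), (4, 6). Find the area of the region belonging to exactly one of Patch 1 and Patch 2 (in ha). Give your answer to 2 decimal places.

|Patch 1| = 11, |Patch 2| = 4.5, |Patch 1∩Patch 2| = 0.8081.
|Patch 1 △ Patch 2| = |Patch 1| + |Patch 2| − 2·|Patch 1∩Patch 2| = 11 + 4.5 − 1.6162 = 13.88.

13.88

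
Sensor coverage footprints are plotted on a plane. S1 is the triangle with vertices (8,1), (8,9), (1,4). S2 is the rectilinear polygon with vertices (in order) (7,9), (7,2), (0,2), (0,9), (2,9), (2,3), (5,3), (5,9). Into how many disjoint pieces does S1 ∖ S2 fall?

2

S1 ∖ S2 splits into 2 disjoint pieces (area 7.8095, area 7.9762).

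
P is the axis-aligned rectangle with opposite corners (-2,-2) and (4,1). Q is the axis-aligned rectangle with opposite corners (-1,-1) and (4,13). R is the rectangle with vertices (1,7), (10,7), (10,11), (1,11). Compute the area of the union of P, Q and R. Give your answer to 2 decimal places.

102.00

By inclusion–exclusion:
Individual areas: |P| = 18, |Q| = 70, |R| = 36.
|P∩Q|: x∈[-1,4], y∈[-1,1] → 5·2 = 10.
|P∩R| = 0 (no overlap).
|Q∩R|: x∈[1,4], y∈[7,11] → 3·4 = 12.
|P∩Q∩R| = 0.
|P ∪ Q ∪ R| = 124 − 22 + 0 = 102.00.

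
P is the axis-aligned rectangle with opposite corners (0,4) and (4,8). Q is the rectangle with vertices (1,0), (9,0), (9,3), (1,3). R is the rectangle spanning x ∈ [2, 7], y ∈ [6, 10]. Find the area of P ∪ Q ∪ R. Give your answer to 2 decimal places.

56.00

By inclusion–exclusion:
Individual areas: |P| = 16, |Q| = 24, |R| = 20.
|P∩Q| = 0 (no overlap).
|P∩R|: x∈[2,4], y∈[6,8] → 2·2 = 4.
|Q∩R| = 0 (no overlap).
|P∩Q∩R| = 0.
|P ∪ Q ∪ R| = 60 − 4 + 0 = 56.00.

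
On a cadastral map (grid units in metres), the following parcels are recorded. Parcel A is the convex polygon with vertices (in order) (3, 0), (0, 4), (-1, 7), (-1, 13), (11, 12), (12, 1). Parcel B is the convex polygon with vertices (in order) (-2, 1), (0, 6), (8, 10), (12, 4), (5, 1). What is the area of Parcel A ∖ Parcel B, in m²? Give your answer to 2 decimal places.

74.09

|Parcel A| = 140.5, |Parcel A∩Parcel B| = 66.4087.
|Parcel A ∖ Parcel B| = |Parcel A| − |Parcel A∩Parcel B| = 140.5 − 66.4087 = 74.09.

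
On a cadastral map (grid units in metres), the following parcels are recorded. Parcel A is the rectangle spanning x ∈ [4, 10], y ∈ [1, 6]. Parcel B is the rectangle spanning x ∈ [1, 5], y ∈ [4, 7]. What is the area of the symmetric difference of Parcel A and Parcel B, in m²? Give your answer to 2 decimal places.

38.00

|Parcel A∩Parcel B|: x∈[4,5], y∈[4,6] → 1·2 = 2.
|Parcel A △ Parcel B| = |Parcel A| + |Parcel B| − 2·|Parcel A∩Parcel B| = 30 + 12 − 4 = 38.00.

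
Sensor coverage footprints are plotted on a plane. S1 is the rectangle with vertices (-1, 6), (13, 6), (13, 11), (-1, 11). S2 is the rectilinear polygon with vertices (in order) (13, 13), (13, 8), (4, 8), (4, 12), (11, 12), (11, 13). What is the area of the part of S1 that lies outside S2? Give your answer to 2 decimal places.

43.00

|S1| = 70, |S1∩S2| = 27.
|S1 ∖ S2| = |S1| − |S1∩S2| = 70 − 27 = 43.00.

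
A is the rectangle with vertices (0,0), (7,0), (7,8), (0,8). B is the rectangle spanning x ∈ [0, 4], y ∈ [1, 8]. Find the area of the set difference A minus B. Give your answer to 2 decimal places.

|A∩B|: x∈[0,4], y∈[1,8] → 4·7 = 28.
|A| = 56.
|A ∖ B| = |A| − |A∩B| = 56 − 28 = 28.00.

28.00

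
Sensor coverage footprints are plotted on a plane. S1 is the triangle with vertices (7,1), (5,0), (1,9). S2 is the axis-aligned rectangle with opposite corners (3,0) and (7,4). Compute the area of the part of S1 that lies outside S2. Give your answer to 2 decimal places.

3.82

|S1| = 11, |S1∩S2| = 7.1806.
|S1 ∖ S2| = |S1| − |S1∩S2| = 11 − 7.1806 = 3.82.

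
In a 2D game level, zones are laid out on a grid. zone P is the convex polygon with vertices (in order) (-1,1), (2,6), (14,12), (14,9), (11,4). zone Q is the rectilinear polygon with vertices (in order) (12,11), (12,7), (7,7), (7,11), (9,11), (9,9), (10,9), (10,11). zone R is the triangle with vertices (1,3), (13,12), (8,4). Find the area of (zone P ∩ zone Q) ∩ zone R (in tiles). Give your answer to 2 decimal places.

7.76

|zone P ∩ zone Q| = 13.
|(zone P ∩ zone Q) ∩ zone R| = 7.76.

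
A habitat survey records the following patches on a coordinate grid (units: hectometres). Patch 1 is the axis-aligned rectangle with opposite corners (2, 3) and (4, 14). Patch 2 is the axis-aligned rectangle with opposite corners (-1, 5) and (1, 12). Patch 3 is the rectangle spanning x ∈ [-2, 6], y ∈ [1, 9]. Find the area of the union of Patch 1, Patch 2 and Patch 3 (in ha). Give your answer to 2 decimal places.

By inclusion–exclusion:
Individual areas: |Patch 1| = 22, |Patch 2| = 14, |Patch 3| = 64.
|Patch 1∩Patch 2| = 0 (no overlap).
|Patch 1∩Patch 3|: x∈[2,4], y∈[3,9] → 2·6 = 12.
|Patch 2∩Patch 3|: x∈[-1,1], y∈[5,9] → 2·4 = 8.
|Patch 1∩Patch 2∩Patch 3| = 0.
|Patch 1 ∪ Patch 2 ∪ Patch 3| = 100 − 20 + 0 = 80.00.

80.00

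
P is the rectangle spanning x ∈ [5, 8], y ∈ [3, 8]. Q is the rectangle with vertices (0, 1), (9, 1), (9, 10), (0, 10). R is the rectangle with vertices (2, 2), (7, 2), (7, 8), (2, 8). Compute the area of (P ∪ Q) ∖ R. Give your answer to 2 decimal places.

51.00

|P ∪ Q| = 81.
|(P ∪ Q) ∩ R| = 30.
|(P ∪ Q) ∖ R| = 81 − 30 = 51.00.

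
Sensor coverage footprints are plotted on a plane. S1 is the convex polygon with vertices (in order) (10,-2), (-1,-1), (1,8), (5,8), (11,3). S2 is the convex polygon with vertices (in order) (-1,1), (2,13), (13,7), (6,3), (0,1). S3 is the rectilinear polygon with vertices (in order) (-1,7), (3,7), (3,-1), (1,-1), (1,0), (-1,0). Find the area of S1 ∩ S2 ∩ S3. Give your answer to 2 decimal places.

The intersection is the polygon with vertices (0,1), (-0.556,1), (0.778,7), (3,7), (3,2).
By the shoelace formula its area is 15.83.

15.83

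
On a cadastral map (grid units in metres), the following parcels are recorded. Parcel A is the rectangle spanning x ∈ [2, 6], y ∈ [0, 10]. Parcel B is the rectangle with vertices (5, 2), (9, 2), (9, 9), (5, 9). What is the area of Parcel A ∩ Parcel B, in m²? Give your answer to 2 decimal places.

|Parcel A∩Parcel B|: x∈[5,6], y∈[2,9] → 1·7 = 7.

7.00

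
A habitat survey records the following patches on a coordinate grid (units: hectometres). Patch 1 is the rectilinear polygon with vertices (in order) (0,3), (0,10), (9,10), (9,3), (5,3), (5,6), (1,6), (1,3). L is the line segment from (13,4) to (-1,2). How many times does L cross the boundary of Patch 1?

The segment meets the boundary at (6,3), (9,3.429).

2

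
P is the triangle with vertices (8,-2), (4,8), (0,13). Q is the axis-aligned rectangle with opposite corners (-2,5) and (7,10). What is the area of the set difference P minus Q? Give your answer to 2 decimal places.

4.47

|P| = 10, |P∩Q| = 5.5333.
|P ∖ Q| = |P| − |P∩Q| = 10 − 5.5333 = 4.47.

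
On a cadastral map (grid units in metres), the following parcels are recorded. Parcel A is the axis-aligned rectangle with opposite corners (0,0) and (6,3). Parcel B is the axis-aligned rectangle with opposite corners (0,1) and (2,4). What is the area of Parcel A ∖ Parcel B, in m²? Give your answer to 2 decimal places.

|Parcel A∩Parcel B|: x∈[0,2], y∈[1,3] → 2·2 = 4.
|Parcel A| = 18.
|Parcel A ∖ Parcel B| = |Parcel A| − |Parcel A∩Parcel B| = 18 − 4 = 14.00.

14.00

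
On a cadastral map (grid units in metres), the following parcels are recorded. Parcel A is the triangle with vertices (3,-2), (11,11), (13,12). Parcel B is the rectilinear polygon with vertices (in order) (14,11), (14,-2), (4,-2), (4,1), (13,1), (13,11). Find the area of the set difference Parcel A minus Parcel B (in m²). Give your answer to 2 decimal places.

|Parcel A| = 9, |Parcel A∩Parcel B| = 0.3326.
|Parcel A ∖ Parcel B| = |Parcel A| − |Parcel A∩Parcel B| = 9 − 0.3326 = 8.67.

8.67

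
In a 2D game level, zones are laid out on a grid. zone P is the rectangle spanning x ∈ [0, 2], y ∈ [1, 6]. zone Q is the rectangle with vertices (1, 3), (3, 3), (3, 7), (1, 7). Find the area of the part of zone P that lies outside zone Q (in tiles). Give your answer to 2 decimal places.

7.00

|zone P∩zone Q|: x∈[1,2], y∈[3,6] → 1·3 = 3.
|zone P| = 10.
|zone P ∖ zone Q| = |zone P| − |zone P∩zone Q| = 10 − 3 = 7.00.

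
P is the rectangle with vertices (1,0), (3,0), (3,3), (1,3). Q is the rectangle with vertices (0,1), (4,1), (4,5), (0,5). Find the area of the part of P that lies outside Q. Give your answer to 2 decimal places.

|P∩Q|: x∈[1,3], y∈[1,3] → 2·2 = 4.
|P| = 6.
|P ∖ Q| = |P| − |P∩Q| = 6 − 4 = 2.00.

2.00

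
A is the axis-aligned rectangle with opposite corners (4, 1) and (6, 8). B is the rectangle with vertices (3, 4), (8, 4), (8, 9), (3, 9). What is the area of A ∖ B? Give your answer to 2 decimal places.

|A∩B|: x∈[4,6], y∈[4,8] → 2·4 = 8.
|A| = 14.
|A ∖ B| = |A| − |A∩B| = 14 − 8 = 6.00.

6.00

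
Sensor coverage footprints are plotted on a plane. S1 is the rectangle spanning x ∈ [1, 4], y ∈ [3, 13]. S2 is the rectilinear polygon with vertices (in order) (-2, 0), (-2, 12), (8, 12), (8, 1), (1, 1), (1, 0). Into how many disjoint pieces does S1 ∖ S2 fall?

1

S1 ∖ S2 is a single connected region.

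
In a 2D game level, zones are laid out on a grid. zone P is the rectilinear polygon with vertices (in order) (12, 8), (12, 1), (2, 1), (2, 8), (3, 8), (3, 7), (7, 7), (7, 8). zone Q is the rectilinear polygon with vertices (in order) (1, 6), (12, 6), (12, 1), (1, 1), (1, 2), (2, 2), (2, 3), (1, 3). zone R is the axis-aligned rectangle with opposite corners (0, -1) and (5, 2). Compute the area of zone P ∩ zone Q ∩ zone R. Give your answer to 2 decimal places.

3.00

The intersection is the polygon with vertices (2,1), (2,2), (5,2), (5,1).
By the shoelace formula its area is 3.00.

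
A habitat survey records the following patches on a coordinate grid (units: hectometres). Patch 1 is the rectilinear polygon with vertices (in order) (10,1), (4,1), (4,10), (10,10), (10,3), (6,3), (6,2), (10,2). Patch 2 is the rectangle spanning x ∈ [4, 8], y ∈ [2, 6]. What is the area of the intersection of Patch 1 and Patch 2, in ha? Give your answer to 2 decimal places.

14.00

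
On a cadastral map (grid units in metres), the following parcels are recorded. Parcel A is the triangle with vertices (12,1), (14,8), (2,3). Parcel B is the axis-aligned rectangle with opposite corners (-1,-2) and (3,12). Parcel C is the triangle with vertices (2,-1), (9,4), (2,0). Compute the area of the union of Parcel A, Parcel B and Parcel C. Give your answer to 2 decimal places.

By inclusion–exclusion:
Individual areas: |Parcel A| = 37, |Parcel B| = 56, |Parcel C| = 3.5.
|Parcel A∩Parcel B| = 0.3083.
|Parcel A∩Parcel C| = 0.5833.
|Parcel B∩Parcel C| = 0.9286.
|Parcel A∩Parcel B∩Parcel C| = 0.
|Parcel A ∪ Parcel B ∪ Parcel C| = 96.5 − 1.8202 + 0 = 94.68.

94.68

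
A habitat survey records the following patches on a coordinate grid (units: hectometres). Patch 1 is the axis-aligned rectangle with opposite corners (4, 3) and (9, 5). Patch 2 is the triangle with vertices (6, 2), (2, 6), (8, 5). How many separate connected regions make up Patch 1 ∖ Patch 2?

2

Patch 1 ∖ Patch 2 splits into 2 disjoint pieces (area 3.3333, area 0.5).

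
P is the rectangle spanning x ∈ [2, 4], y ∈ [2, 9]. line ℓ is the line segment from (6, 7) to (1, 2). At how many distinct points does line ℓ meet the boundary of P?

The segment meets the boundary at (2,3), (4,5).

2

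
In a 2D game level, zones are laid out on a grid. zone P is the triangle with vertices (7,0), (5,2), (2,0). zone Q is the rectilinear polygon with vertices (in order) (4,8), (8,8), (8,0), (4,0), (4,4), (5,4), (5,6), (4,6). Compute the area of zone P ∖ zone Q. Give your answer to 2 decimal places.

1.33

|zone P| = 5, |zone P∩zone Q| = 3.6667.
|zone P ∖ zone Q| = |zone P| − |zone P∩zone Q| = 5 − 3.6667 = 1.33.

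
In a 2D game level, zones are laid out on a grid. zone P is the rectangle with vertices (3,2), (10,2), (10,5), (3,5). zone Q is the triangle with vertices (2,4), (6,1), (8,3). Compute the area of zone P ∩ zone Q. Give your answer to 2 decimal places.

The intersection is the polygon with vertices (3,3.833), (8,3), (7,2), (4.667,2), (3,3.25).
By the shoelace formula its area is 5.54.

5.54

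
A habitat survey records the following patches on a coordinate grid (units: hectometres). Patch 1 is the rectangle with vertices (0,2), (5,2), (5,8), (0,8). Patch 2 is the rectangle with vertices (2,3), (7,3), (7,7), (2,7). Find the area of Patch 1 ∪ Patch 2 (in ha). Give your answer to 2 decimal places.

38.00

By inclusion–exclusion:
Individual areas: |Patch 1| = 30, |Patch 2| = 20.
|Patch 1∩Patch 2|: x∈[2,5], y∈[3,7] → 3·4 = 12.
|Patch 1 ∪ Patch 2| = 50 − 12 = 38.00.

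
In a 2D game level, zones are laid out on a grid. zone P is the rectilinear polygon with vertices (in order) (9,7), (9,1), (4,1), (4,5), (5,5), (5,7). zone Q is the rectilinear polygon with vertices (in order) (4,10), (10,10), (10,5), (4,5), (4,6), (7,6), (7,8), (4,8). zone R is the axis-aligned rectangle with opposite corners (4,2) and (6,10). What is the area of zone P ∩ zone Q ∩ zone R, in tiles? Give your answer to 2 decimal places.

1.00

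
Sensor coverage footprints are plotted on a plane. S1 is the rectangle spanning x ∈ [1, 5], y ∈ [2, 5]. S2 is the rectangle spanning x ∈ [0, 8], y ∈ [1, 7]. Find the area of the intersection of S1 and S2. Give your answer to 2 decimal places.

12.00

|S1∩S2|: x∈[1,5], y∈[2,5] → 4·3 = 12.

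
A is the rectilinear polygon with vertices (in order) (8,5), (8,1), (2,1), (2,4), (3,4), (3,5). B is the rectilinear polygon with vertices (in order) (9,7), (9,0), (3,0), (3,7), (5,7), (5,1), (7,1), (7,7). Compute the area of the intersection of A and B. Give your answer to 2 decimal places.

12.00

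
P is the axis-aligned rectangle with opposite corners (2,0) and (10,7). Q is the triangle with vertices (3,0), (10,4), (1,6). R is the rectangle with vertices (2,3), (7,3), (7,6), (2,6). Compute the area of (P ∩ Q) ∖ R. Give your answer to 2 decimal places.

|P ∩ Q| = 23.6111.
|(P ∩ Q) ∩ R| = 11.1111.
|(P ∩ Q) ∖ R| = 23.6111 − 11.1111 = 12.50.

12.50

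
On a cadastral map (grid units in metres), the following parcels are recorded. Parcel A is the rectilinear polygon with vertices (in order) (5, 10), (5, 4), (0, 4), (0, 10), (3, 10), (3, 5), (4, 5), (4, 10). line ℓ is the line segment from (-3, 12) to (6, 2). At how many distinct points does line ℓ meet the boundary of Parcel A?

4

The segment meets the boundary at (4.2,4), (3.3,5), (3,5.333), (0,8.667).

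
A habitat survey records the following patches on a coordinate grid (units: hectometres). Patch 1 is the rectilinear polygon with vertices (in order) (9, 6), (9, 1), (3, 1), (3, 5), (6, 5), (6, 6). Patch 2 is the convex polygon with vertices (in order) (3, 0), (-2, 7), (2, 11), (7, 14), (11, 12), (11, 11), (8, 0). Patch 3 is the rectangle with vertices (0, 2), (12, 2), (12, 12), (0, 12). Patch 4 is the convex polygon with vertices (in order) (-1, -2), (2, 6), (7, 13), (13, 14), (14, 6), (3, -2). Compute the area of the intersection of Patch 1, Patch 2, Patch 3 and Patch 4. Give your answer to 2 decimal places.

The intersection is the polygon with vertices (3,2), (3,5), (6,5), (6,6), (9,6), (9,3.667), (8.557,2.041), (8.5,2).
By the shoelace formula its area is 20.62.

20.62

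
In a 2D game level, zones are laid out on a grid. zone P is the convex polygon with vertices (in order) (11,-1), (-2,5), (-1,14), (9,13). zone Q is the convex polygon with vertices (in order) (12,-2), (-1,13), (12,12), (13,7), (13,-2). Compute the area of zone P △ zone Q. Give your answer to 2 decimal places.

102.62

|zone P| = 130.5, |zone Q| = 102.5, |zone P∩zone Q| = 65.1901.
|zone P △ zone Q| = |zone P| + |zone Q| − 2·|zone P∩zone Q| = 130.5 + 102.5 − 130.3801 = 102.62.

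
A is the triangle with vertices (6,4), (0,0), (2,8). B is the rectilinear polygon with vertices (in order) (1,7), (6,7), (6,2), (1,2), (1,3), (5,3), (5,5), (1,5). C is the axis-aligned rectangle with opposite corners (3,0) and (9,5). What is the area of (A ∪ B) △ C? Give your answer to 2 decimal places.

|A ∪ B| = 28.4167.
|(A ∪ B) ∩ C| = 8.9167.
|(A ∪ B) △ C| = 28.4167 + 30 − 17.8333 = 40.58.

40.58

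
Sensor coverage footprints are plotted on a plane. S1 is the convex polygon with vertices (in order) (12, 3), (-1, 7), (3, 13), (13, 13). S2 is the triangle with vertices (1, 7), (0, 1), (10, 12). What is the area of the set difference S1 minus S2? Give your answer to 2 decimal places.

|S1| = 97, |S1∩S2| = 15.5594.
|S1 ∖ S2| = |S1| − |S1∩S2| = 97 − 15.5594 = 81.44.

81.44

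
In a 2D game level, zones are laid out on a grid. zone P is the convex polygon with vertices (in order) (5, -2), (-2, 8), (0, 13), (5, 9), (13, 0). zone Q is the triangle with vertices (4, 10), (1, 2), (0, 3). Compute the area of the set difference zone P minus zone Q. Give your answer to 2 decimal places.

95.07

|zone P| = 99, |zone P∩zone Q| = 3.9329.
|zone P ∖ zone Q| = |zone P| − |zone P∩zone Q| = 99 − 3.9329 = 95.07.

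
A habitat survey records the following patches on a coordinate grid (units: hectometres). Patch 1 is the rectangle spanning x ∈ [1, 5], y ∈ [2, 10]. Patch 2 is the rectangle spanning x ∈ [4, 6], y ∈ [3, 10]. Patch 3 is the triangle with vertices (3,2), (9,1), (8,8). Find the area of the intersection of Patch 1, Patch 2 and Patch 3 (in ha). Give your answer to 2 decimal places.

0.80

The intersection is the polygon with vertices (4,3), (4,3.2), (5,4.4), (5,3).
By the shoelace formula its area is 0.80.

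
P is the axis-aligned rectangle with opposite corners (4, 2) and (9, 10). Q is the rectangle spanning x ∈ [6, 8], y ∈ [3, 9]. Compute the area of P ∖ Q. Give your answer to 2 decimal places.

28.00

|P∩Q|: x∈[6,8], y∈[3,9] → 2·6 = 12.
|P| = 40.
|P ∖ Q| = |P| − |P∩Q| = 40 − 12 = 28.00.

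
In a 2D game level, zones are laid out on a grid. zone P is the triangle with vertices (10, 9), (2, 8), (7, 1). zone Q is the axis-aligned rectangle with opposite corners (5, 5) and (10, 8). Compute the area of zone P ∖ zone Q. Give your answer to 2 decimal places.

|zone P| = 30.5, |zone P∩zone Q| = 12.1875.
|zone P ∖ zone Q| = |zone P| − |zone P∩zone Q| = 30.5 − 12.1875 = 18.31.

18.31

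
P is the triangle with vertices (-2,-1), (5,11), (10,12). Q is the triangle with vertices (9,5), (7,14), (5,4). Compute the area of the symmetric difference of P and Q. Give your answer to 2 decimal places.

|P| = 26.5, |Q| = 19, |P∩Q| = 4.5636.
|P △ Q| = |P| + |Q| − 2·|P∩Q| = 26.5 + 19 − 9.1272 = 36.37.

36.37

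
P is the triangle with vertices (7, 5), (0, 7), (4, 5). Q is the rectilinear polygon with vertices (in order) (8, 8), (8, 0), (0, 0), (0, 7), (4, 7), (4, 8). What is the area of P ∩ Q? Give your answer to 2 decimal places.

3.00

The intersection is the polygon with vertices (7,5), (4,5), (0,7).
By the shoelace formula its area is 3.00.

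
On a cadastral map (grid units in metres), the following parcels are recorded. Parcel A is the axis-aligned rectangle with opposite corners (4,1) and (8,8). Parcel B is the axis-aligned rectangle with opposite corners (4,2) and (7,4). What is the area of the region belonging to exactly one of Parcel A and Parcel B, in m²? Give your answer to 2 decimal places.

22.00

|Parcel A∩Parcel B|: x∈[4,7], y∈[2,4] → 3·2 = 6.
|Parcel A △ Parcel B| = |Parcel A| + |Parcel B| − 2·|Parcel A∩Parcel B| = 28 + 6 − 12 = 22.00.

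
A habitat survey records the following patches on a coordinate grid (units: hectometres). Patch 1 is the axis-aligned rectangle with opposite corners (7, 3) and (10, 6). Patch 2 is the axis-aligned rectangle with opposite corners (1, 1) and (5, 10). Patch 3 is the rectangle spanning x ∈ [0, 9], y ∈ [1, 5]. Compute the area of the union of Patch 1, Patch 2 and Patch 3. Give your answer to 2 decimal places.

By inclusion–exclusion:
Individual areas: |Patch 1| = 9, |Patch 2| = 36, |Patch 3| = 36.
|Patch 1∩Patch 2| = 0 (no overlap).
|Patch 1∩Patch 3|: x∈[7,9], y∈[3,5] → 2·2 = 4.
|Patch 2∩Patch 3|: x∈[1,5], y∈[1,5] → 4·4 = 16.
|Patch 1∩Patch 2∩Patch 3| = 0.
|Patch 1 ∪ Patch 2 ∪ Patch 3| = 81 − 20 + 0 = 61.00.

61.00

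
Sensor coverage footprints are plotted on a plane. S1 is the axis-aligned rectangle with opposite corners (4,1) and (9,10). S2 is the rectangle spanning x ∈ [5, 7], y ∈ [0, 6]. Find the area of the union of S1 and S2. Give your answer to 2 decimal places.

By inclusion–exclusion:
Individual areas: |S1| = 45, |S2| = 12.
|S1∩S2|: x∈[5,7], y∈[1,6] → 2·5 = 10.
|S1 ∪ S2| = 57 − 10 = 47.00.

47.00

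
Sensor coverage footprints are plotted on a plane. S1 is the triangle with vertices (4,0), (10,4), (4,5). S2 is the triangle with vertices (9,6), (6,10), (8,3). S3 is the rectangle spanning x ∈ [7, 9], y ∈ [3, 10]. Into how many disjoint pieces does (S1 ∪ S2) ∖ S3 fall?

(S1 ∪ S2) ∖ S3 splits into 3 disjoint pieces (area 0.4167, area 12, area 1.0833).

3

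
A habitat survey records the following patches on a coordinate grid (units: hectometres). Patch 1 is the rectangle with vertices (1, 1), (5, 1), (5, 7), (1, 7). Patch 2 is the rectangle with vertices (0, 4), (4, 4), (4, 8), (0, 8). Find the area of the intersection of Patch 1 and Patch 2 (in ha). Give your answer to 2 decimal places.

|Patch 1∩Patch 2|: x∈[1,4], y∈[4,7] → 3·3 = 9.

9.00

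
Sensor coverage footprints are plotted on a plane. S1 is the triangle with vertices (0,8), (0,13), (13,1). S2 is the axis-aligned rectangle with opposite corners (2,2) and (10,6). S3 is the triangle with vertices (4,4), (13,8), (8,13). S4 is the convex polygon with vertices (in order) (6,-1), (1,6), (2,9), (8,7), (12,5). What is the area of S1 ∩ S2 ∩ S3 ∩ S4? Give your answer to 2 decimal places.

The intersection is the polygon with vertices (4.889,6), (7.583,6), (7.881,5.725), (5.878,4.835), (4.662,5.49).
By the shoelace formula its area is 2.36.

2.36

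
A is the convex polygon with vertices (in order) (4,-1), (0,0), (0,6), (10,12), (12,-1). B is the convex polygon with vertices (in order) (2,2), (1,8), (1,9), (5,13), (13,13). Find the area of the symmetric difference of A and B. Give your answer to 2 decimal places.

|A| = 111, |B| = 60.5, |A∩B| = 31.1152.
|A △ B| = |A| + |B| − 2·|A∩B| = 111 + 60.5 − 62.2303 = 109.27.

109.27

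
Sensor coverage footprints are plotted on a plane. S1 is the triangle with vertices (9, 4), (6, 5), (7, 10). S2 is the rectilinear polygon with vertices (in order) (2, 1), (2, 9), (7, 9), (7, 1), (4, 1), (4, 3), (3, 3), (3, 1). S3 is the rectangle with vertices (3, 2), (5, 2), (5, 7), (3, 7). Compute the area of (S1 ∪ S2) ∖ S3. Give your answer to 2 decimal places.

34.43

|S1 ∪ S2| = 43.4333.
|(S1 ∪ S2) ∩ S3| = 9.
|(S1 ∪ S2) ∖ S3| = 43.4333 − 9 = 34.43.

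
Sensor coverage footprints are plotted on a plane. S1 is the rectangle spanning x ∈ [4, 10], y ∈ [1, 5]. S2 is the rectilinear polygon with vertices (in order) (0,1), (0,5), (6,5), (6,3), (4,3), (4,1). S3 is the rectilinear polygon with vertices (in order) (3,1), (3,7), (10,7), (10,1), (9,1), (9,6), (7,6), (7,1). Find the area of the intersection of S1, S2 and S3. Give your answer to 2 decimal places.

4.00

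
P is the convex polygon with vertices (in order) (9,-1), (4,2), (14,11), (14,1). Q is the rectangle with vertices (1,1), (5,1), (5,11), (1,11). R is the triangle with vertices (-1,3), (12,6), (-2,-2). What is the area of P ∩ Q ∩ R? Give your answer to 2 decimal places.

0.60

The intersection is the polygon with vertices (5,2.9), (5,2), (4.488,1.707), (4,2).
By the shoelace formula its area is 0.60.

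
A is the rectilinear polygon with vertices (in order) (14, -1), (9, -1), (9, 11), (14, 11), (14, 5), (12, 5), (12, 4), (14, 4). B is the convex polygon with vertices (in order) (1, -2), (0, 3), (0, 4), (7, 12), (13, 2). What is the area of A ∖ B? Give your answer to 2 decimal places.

|A| = 58, |A∩B| = 16.
|A ∖ B| = |A| − |A∩B| = 58 − 16 = 42.00.

42.00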